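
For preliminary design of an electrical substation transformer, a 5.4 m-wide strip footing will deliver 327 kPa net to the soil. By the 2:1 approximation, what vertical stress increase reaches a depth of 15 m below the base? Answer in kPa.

Δσ_z ≈ 86.6 kPa

By the 2:1 method the load spreads at 1 horizontal : 2 vertical, so at depth z the loaded area has grown by z in each plan dimension:
Δσ = qB/(B+z) = 327×5.4/(5.4+15) = 86.559 kPa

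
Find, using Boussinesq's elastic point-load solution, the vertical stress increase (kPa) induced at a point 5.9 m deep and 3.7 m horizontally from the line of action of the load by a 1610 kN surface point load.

Boussinesq vertical stress below a point load on an elastic half-space:
Δσ_z = 3P/(2πz²) · [1 + (r/z)²]^(−5/2)
r/z = 3.7/5.9 = 0.62712; [1+(r/z)²]^(−5/2) = 0.43642.
Δσ_z = 3×1610/(2π×5.9²) × 0.43642 = 22.083 × 0.43642 = 9.637 kPa

Δσ_z ≈ 9.64 kPa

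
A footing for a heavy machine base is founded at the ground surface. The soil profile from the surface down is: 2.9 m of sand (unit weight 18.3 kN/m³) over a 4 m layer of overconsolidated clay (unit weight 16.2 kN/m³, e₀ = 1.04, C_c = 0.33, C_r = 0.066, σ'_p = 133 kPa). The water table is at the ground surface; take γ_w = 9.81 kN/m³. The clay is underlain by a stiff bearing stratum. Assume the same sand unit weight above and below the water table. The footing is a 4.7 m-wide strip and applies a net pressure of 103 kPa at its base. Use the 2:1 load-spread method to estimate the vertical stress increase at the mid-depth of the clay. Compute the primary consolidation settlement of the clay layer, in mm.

S_c ≈ 48 mm

Mid-depth of clay below the ground surface: z = 2.9 + 4/2 = 4.9 m.
Total vertical stress at mid-clay: σ_v = 18.3×2.9 + 16.2×2 = 85.47 kPa.
Pore pressure: u = 9.81×(4.9 − 0) = 48.069 kPa.
Initial effective stress: σ'_0 = σ_v − u = 85.47 − 48.069 = 37.401 kPa.
Stress increase at mid-clay by the 2:1 spreading method:
Δσ = qB/(B+z) = 103×4.7/(4.7+4.9) = 50.427 kPa
Final effective stress: σ'_f = 37.401 + 50.427 = 87.828 kPa.
σ'_f = 87.828 ≤ σ'_p = 133 kPa, so the clay remains overconsolidated and only the recompression index applies:
S_c = C_r·H/(1+e₀)·log₁₀(σ'_f/σ'_0) = 0.066×4/2.04×log₁₀(87.828/37.401)
    = 0.12941 × 0.37075 = 0.04798 m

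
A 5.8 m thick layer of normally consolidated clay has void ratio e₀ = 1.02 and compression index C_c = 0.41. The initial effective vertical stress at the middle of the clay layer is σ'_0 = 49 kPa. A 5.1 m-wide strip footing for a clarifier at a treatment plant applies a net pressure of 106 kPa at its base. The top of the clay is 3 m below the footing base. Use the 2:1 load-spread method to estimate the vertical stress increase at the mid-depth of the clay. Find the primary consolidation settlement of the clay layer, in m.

Mid-depth of clay below the footing base: z = 3 + 5.8/2 = 5.9 m.
Stress increase at mid-clay by the 2:1 spreading method:
Δσ = qB/(B+z) = 106×5.1/(5.1+5.9) = 49.145 kPa
Final effective stress: σ'_f = σ'_0 + Δσ = 49 + 49.145 = 98.145 kPa.
Normally consolidated clay, so the full stress increment lies on the virgin compression line:
S_c = C_c·H/(1+e₀)·log₁₀(σ'_f/σ'_0) = 0.41×5.8/(1+1.02)×log₁₀(98.145/49)
    = 1.1772 × 0.30167 = 0.3551 m

S_c ≈ 0.355 m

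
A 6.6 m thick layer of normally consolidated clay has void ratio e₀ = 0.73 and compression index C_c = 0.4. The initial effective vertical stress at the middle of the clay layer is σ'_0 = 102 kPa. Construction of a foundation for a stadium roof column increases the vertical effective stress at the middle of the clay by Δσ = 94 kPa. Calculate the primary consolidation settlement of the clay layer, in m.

S_c ≈ 0.433 m

Final effective stress: σ'_f = σ'_0 + Δσ = 102 + 94 = 196 kPa.
Normally consolidated clay, so the full stress increment lies on the virgin compression line:
S_c = C_c·H/(1+e₀)·log₁₀(σ'_f/σ'_0) = 0.4×6.6/(1+0.73)×log₁₀(196/102)
    = 1.526 × 0.28366 = 0.4329 m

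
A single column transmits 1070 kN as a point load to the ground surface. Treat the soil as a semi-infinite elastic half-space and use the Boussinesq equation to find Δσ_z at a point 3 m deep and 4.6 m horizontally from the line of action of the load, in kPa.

Δσ_z ≈ 2.76 kPa

Boussinesq vertical stress below a point load on an elastic half-space:
Δσ_z = 3P/(2πz²) · [1 + (r/z)²]^(−5/2)
r/z = 4.6/3 = 1.5333; [1+(r/z)²]^(−5/2) = 0.048644.
Δσ_z = 3×1070/(2π×3²) × 0.048644 = 56.765 × 0.048644 = 2.761 kPa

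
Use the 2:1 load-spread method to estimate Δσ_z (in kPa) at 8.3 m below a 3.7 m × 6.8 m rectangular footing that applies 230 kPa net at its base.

By the 2:1 method the load spreads at 1 horizontal : 2 vertical, so at depth z the loaded area has grown by z in each plan dimension:
Δσ = qBL/((B+z)(L+z)) = 230×3.7×6.8/((3.7+8.3)(6.8+8.3)) = 31.936 kPa

Δσ_z ≈ 31.9 kPa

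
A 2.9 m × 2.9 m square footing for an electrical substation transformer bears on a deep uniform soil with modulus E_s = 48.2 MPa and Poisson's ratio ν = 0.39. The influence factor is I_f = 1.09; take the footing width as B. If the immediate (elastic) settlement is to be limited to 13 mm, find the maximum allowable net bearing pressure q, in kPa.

E_s = 48.2 MPa = 48200 kPa.
S_e = q·B·(1−ν²)/E_s · I_f  ⇒  q = S_e·E_s / (B·(1−ν²)·I_f).
q = 0.013 × 48200 / (2.9 × 0.8479 × 1.09) = 233.8 kPa

q ≈ 234 kPa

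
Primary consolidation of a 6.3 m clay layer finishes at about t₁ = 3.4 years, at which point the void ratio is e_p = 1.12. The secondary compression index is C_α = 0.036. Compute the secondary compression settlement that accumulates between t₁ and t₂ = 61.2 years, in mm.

S_s ≈ 134 mm

Secondary compression: S_s = C_α·H/(1+e_p)·log₁₀(t₂/t₁)
S_s = 0.036×6.3/(1+1.12)×log₁₀(61.2/3.4)
    = 0.107 × 1.255 = 0.1343 m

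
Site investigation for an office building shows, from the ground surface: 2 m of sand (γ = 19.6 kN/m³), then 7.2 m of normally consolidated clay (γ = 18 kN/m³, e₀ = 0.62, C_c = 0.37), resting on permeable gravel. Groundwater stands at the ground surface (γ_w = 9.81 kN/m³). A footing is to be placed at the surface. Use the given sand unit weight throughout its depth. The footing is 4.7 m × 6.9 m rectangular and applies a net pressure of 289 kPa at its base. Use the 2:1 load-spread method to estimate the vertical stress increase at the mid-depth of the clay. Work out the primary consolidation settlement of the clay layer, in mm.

S_c ≈ 650 mm

Mid-depth of clay below the ground surface: z = 2 + 7.2/2 = 5.6 m.
Total vertical stress at mid-clay: σ_v = 19.6×2 + 18×3.6 = 104 kPa.
Pore pressure: u = 9.81×(5.6 − 0) = 54.936 kPa.
Initial effective stress: σ'_0 = σ_v − u = 104 − 54.936 = 49.064 kPa.
Stress increase at mid-clay by the 2:1 spreading method:
Δσ = qBL/((B+z)(L+z)) = 289×4.7×6.9/((4.7+5.6)(6.9+5.6)) = 72.794 kPa
Final effective stress: σ'_f = σ'_0 + Δσ = 49.064 + 72.794 = 121.86 kPa.
Normally consolidated clay, so the full stress increment lies on the virgin compression line:
S_c = C_c·H/(1+e₀)·log₁₀(σ'_f/σ'_0) = 0.37×7.2/(1+0.62)×log₁₀(121.86/49.064)
    = 1.6444 × 0.3951 = 0.6497 m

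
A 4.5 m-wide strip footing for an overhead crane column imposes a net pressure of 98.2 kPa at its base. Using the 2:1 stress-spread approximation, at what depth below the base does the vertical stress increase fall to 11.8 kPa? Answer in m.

z ≈ 32.9 m

2:1 spreading — at depth z the loaded area has grown by z in each plan dimension:
qB/(B+z) = Δσ_z ⇒ z = qB/Δσ_z − B = 98.2×4.5/11.8 − 4.5 = 32.95 m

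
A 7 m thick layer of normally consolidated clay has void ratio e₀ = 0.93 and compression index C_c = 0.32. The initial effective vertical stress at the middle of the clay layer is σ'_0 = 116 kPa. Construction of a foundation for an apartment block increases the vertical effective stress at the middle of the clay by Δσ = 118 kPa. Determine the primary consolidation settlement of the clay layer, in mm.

Final effective stress: σ'_f = σ'_0 + Δσ = 116 + 118 = 234 kPa.
Normally consolidated clay, so the full stress increment lies on the virgin compression line:
S_c = C_c·H/(1+e₀)·log₁₀(σ'_f/σ'_0) = 0.32×7/(1+0.93)×log₁₀(234/116)
    = 1.1606 × 0.30476 = 0.3537 m

S_c ≈ 354 mm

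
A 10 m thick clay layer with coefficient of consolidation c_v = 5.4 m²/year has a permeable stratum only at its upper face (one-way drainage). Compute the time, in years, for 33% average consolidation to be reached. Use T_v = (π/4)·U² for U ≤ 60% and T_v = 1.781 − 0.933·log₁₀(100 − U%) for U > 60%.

t ≈ 1.58 years

Drainage path length: H_d = H = 10 m (single drainage).
U ≤ 60%: T_v = (π/4)·U² = (π/4)×0.33² = 0.08553.
t = T_v·H_d²/c_v = 0.08553×10²/5.4 = 1.584 years.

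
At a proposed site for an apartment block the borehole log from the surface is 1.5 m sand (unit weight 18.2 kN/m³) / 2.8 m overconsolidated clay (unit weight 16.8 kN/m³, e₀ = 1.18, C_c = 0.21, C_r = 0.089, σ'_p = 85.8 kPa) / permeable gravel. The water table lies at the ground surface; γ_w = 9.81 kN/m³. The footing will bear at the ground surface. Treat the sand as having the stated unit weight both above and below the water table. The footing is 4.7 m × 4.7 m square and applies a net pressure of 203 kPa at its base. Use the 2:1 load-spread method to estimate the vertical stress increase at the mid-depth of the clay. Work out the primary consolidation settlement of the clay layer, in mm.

Mid-depth of clay below the ground surface: z = 1.5 + 2.8/2 = 2.9 m.
Total vertical stress at mid-clay: σ_v = 18.2×1.5 + 16.8×1.4 = 50.82 kPa.
Pore pressure: u = 9.81×(2.9 − 0) = 28.449 kPa.
Initial effective stress: σ'_0 = σ_v − u = 50.82 − 28.449 = 22.371 kPa.
Stress increase at mid-clay by the 2:1 spreading method:
Δσ = qBL/((B+z)(L+z)) = 203×4.7×4.7/((4.7+2.9)(4.7+2.9)) = 77.636 kPa
Final effective stress: σ'_f = 22.371 + 77.636 = 100.01 kPa.
σ'_f = 100.01 > σ'_p = 85.8 kPa, so the stress path crosses the preconsolidation pressure — recompression up to σ'_p, then virgin compression beyond:
S_c = H/(1+e₀)·[C_r·log₁₀(σ'_p/σ'_0) + C_c·log₁₀(σ'_f/σ'_p)]
    = 2.8/2.18 × [0.089×log₁₀(85.8/22.371) + 0.21×log₁₀(100.01/85.8)]
    = 1.2844 × [0.051958 + 0.013977] = 0.08469 m

S_c ≈ 84.7 mm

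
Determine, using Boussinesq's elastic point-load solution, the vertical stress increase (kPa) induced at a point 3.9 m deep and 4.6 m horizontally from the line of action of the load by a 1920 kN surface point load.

Δσ_z ≈ 6.82 kPa

Boussinesq vertical stress below a point load on an elastic half-space:
Δσ_z = 3P/(2πz²) · [1 + (r/z)²]^(−5/2)
r/z = 4.6/3.9 = 1.1795; [1+(r/z)²]^(−5/2) = 0.1131.
Δσ_z = 3×1920/(2π×3.9²) × 0.1131 = 60.272 × 0.1131 = 6.817 kPa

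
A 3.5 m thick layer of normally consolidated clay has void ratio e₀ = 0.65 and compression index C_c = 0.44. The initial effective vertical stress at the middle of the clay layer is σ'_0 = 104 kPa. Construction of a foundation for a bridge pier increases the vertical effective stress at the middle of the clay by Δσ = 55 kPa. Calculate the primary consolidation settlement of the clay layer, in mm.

Final effective stress: σ'_f = σ'_0 + Δσ = 104 + 55 = 159 kPa.
Normally consolidated clay, so the full stress increment lies on the virgin compression line:
S_c = C_c·H/(1+e₀)·log₁₀(σ'_f/σ'_0) = 0.44×3.5/(1+0.65)×log₁₀(159/104)
    = 0.93333 × 0.18436 = 0.1721 m

S_c ≈ 172 mm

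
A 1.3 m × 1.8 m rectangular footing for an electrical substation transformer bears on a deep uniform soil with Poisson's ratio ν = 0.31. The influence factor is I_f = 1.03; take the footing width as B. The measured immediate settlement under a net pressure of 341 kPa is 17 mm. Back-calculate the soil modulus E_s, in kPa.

E_s ≈ 24300 kPa

S_e = q·B·(1−ν²)/E_s · I_f  ⇒  E_s = q·B·(1−ν²)·I_f / S_e.
E_s = 341 × 1.3 × 0.9039 × 1.03 / 0.017 = 24280 kPa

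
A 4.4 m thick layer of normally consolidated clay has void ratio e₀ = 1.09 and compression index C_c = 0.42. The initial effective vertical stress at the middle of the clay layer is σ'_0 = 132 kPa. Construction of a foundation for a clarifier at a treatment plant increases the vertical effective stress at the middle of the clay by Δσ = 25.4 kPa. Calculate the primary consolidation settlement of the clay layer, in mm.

S_c ≈ 67.6 mm

Final effective stress: σ'_f = σ'_0 + Δσ = 132 + 25.4 = 157.4 kPa.
Normally consolidated clay, so the full stress increment lies on the virgin compression line:
S_c = C_c·H/(1+e₀)·log₁₀(σ'_f/σ'_0) = 0.42×4.4/(1+1.09)×log₁₀(157.4/132)
    = 0.88421 × 0.076431 = 0.06758 m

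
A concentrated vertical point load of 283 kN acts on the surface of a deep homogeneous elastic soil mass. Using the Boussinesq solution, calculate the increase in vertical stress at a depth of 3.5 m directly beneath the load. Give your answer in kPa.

Δσ_z ≈ 11 kPa

Boussinesq vertical stress below a point load on an elastic half-space:
Δσ_z = 3P/(2πz²) · [1 + (r/z)²]^(−5/2)
r/z = 0/3.5 = 0; [1+(r/z)²]^(−5/2) = 1.
Δσ_z = 3×283/(2π×3.5²) × 1 = 11.03 × 1 = 11.03 kPa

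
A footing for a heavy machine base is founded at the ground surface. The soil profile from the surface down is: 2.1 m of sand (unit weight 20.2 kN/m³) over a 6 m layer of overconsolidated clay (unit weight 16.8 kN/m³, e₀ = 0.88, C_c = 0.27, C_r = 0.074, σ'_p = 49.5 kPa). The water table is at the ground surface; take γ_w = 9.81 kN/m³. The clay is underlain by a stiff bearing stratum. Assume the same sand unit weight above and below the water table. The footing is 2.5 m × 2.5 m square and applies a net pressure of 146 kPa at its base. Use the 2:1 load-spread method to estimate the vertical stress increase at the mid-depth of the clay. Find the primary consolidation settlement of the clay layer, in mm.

S_c ≈ 78 mm

Mid-depth of clay below the ground surface: z = 2.1 + 6/2 = 5.1 m.
Total vertical stress at mid-clay: σ_v = 20.2×2.1 + 16.8×3 = 92.82 kPa.
Pore pressure: u = 9.81×(5.1 − 0) = 50.031 kPa.
Initial effective stress: σ'_0 = σ_v − u = 92.82 − 50.031 = 42.789 kPa.
Stress increase at mid-clay by the 2:1 spreading method:
Δσ = qBL/((B+z)(L+z)) = 146×2.5×2.5/((2.5+5.1)(2.5+5.1)) = 15.798 kPa
Final effective stress: σ'_f = 42.789 + 15.798 = 58.587 kPa.
σ'_f = 58.587 > σ'_p = 49.5 kPa, so the stress path crosses the preconsolidation pressure — recompression up to σ'_p, then virgin compression beyond:
S_c = H/(1+e₀)·[C_r·log₁₀(σ'_p/σ'_0) + C_c·log₁₀(σ'_f/σ'_p)]
    = 6/1.88 × [0.074×log₁₀(49.5/42.789) + 0.27×log₁₀(58.587/49.5)]
    = 3.1915 × [0.0046822 + 0.019763] = 0.07802 m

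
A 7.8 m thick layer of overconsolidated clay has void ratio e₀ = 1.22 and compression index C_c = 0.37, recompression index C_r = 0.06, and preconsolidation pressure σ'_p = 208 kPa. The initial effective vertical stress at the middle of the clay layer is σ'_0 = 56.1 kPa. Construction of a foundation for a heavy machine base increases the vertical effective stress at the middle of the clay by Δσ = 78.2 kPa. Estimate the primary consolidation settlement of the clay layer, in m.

Final effective stress: σ'_f = 56.1 + 78.2 = 134.3 kPa.
σ'_f = 134.3 ≤ σ'_p = 208 kPa, so the clay remains overconsolidated and only the recompression index applies:
S_c = C_r·H/(1+e₀)·log₁₀(σ'_f/σ'_0) = 0.06×7.8/2.22×log₁₀(134.3/56.1)
    = 0.21081 × 0.37911 = 0.07992 m

S_c ≈ 0.0799 m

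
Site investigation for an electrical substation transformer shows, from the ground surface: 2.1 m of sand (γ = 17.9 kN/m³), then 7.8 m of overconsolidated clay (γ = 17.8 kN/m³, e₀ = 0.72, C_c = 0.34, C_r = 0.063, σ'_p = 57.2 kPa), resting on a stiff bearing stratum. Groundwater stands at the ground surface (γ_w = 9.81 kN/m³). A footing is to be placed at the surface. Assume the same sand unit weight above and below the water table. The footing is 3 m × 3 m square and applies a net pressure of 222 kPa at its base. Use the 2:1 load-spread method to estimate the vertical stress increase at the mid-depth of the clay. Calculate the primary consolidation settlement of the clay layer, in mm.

Mid-depth of clay below the ground surface: z = 2.1 + 7.8/2 = 6 m.
Total vertical stress at mid-clay: σ_v = 17.9×2.1 + 17.8×3.9 = 107.01 kPa.
Pore pressure: u = 9.81×(6 − 0) = 58.86 kPa.
Initial effective stress: σ'_0 = σ_v − u = 107.01 − 58.86 = 48.15 kPa.
Stress increase at mid-clay by the 2:1 spreading method:
Δσ = qBL/((B+z)(L+z)) = 222×3×3/((3+6)(3+6)) = 24.667 kPa
Final effective stress: σ'_f = 48.15 + 24.667 = 72.817 kPa.
σ'_f = 72.817 > σ'_p = 57.2 kPa, so the stress path crosses the preconsolidation pressure — recompression up to σ'_p, then virgin compression beyond:
S_c = H/(1+e₀)·[C_r·log₁₀(σ'_p/σ'_0) + C_c·log₁₀(σ'_f/σ'_p)]
    = 7.8/1.72 × [0.063×log₁₀(57.2/48.15) + 0.34×log₁₀(72.817/57.2)]
    = 4.5349 × [0.0047124 + 0.035644] = 0.183 m

S_c ≈ 183 mm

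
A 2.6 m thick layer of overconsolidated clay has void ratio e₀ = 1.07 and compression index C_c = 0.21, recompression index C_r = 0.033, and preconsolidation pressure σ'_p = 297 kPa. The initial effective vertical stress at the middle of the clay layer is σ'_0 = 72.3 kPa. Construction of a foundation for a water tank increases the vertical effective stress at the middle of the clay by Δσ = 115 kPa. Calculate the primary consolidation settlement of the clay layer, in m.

S_c ≈ 0.0171 m

Final effective stress: σ'_f = 72.3 + 115 = 187.3 kPa.
σ'_f = 187.3 ≤ σ'_p = 297 kPa, so the clay remains overconsolidated and only the recompression index applies:
S_c = C_r·H/(1+e₀)·log₁₀(σ'_f/σ'_0) = 0.033×2.6/2.07×log₁₀(187.3/72.3)
    = 0.041448 × 0.4134 = 0.01713 m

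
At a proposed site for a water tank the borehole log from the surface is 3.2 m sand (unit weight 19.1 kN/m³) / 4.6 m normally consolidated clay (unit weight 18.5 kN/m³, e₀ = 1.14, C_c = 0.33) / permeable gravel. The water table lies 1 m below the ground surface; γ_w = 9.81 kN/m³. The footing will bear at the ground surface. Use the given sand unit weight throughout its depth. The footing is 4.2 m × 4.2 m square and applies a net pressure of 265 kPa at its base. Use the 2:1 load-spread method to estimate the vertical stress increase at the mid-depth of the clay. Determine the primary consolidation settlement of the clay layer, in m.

S_c ≈ 0.187 m

Mid-depth of clay below the ground surface: z = 3.2 + 4.6/2 = 5.5 m.
Total vertical stress at mid-clay: σ_v = 19.1×3.2 + 18.5×2.3 = 103.67 kPa.
Pore pressure: u = 9.81×(5.5 − 1) = 44.145 kPa.
Initial effective stress: σ'_0 = σ_v − u = 103.67 − 44.145 = 59.525 kPa.
Stress increase at mid-clay by the 2:1 spreading method:
Δσ = qBL/((B+z)(L+z)) = 265×4.2×4.2/((4.2+5.5)(4.2+5.5)) = 49.682 kPa
Final effective stress: σ'_f = σ'_0 + Δσ = 59.525 + 49.682 = 109.21 kPa.
Normally consolidated clay, so the full stress increment lies on the virgin compression line:
S_c = C_c·H/(1+e₀)·log₁₀(σ'_f/σ'_0) = 0.33×4.6/(1+1.14)×log₁₀(109.21/59.525)
    = 0.70935 × 0.26356 = 0.187 m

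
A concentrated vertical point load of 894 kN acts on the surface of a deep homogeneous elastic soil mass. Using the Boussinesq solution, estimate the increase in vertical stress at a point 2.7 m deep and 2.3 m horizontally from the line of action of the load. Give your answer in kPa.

Boussinesq vertical stress below a point load on an elastic half-space:
Δσ_z = 3P/(2πz²) · [1 + (r/z)²]^(−5/2)
r/z = 2.3/2.7 = 0.85185; [1+(r/z)²]^(−5/2) = 0.25563.
Δσ_z = 3×894/(2π×2.7²) × 0.25563 = 58.553 × 0.25563 = 14.97 kPa

Δσ_z ≈ 15 kPa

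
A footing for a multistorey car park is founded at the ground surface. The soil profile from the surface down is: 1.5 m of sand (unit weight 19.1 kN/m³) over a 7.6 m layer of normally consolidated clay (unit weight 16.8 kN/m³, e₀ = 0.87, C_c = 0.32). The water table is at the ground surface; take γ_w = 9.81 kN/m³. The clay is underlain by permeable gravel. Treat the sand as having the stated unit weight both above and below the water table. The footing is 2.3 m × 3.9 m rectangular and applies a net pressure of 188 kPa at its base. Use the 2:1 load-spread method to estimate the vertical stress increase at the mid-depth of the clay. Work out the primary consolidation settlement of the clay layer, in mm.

S_c ≈ 264 mm

Mid-depth of clay below the ground surface: z = 1.5 + 7.6/2 = 5.3 m.
Total vertical stress at mid-clay: σ_v = 19.1×1.5 + 16.8×3.8 = 92.49 kPa.
Pore pressure: u = 9.81×(5.3 − 0) = 51.993 kPa.
Initial effective stress: σ'_0 = σ_v − u = 92.49 − 51.993 = 40.497 kPa.
Stress increase at mid-clay by the 2:1 spreading method:
Δσ = qBL/((B+z)(L+z)) = 188×2.3×3.9/((2.3+5.3)(3.9+5.3)) = 24.118 kPa
Final effective stress: σ'_f = σ'_0 + Δσ = 40.497 + 24.118 = 64.615 kPa.
Normally consolidated clay, so the full stress increment lies on the virgin compression line:
S_c = C_c·H/(1+e₀)·log₁₀(σ'_f/σ'_0) = 0.32×7.6/(1+0.87)×log₁₀(64.615/40.497)
    = 1.3005 × 0.20291 = 0.2639 m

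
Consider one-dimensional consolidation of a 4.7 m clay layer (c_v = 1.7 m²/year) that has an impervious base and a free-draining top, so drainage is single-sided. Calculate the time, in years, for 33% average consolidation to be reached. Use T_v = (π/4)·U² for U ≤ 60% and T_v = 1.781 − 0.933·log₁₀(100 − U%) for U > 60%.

Drainage path length: H_d = H = 4.7 m (single drainage).
U ≤ 60%: T_v = (π/4)·U² = (π/4)×0.33² = 0.08553.
t = T_v·H_d²/c_v = 0.08553×4.7²/1.7 = 1.111 years.

t ≈ 1.11 years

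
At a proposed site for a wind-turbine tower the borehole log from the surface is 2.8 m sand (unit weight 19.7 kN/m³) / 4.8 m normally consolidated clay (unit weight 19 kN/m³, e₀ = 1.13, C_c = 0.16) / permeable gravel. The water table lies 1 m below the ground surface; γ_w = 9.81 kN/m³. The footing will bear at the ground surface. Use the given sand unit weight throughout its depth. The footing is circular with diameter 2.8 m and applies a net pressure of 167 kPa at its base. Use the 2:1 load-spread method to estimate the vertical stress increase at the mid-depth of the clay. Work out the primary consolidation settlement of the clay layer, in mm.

Mid-depth of clay below the ground surface: z = 2.8 + 4.8/2 = 5.2 m.
Total vertical stress at mid-clay: σ_v = 19.7×2.8 + 19×2.4 = 100.76 kPa.
Pore pressure: u = 9.81×(5.2 − 1) = 41.202 kPa.
Initial effective stress: σ'_0 = σ_v − u = 100.76 − 41.202 = 59.558 kPa.
Stress increase at mid-clay by the 2:1 spreading method:
Δσ ≈ qD²/(D+z)² = 167×2.8²/(2.8+5.2)² = 20.457 kPa
Final effective stress: σ'_f = σ'_0 + Δσ = 59.558 + 20.457 = 80.015 kPa.
Normally consolidated clay, so the full stress increment lies on the virgin compression line:
S_c = C_c·H/(1+e₀)·log₁₀(σ'_f/σ'_0) = 0.16×4.8/(1+1.13)×log₁₀(80.015/59.558)
    = 0.36056 × 0.12823 = 0.04623 m

S_c ≈ 46.2 mm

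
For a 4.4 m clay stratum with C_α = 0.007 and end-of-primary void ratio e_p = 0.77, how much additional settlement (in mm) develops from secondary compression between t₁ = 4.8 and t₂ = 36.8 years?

Secondary compression: S_s = C_α·H/(1+e_p)·log₁₀(t₂/t₁)
S_s = 0.007×4.4/(1+0.77)×log₁₀(36.8/4.8)
    = 0.0174 × 0.8846 = 0.01539 m

S_s ≈ 15.4 mm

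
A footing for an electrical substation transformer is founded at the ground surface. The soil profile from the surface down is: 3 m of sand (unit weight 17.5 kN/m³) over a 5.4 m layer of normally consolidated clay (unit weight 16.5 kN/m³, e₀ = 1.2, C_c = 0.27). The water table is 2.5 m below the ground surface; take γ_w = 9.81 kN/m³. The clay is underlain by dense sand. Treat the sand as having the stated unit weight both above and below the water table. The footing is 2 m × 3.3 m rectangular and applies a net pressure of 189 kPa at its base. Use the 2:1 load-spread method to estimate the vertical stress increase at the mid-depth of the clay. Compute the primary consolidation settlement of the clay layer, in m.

Mid-depth of clay below the ground surface: z = 3 + 5.4/2 = 5.7 m.
Total vertical stress at mid-clay: σ_v = 17.5×3 + 16.5×2.7 = 97.05 kPa.
Pore pressure: u = 9.81×(5.7 − 2.5) = 31.392 kPa.
Initial effective stress: σ'_0 = σ_v − u = 97.05 − 31.392 = 65.658 kPa.
Stress increase at mid-clay by the 2:1 spreading method:
Δσ = qBL/((B+z)(L+z)) = 189×2×3.3/((2+5.7)(3.3+5.7)) = 18 kPa
Final effective stress: σ'_f = σ'_0 + Δσ = 65.658 + 18 = 83.658 kPa.
Normally consolidated clay, so the full stress increment lies on the virgin compression line:
S_c = C_c·H/(1+e₀)·log₁₀(σ'_f/σ'_0) = 0.27×5.4/(1+1.2)×log₁₀(83.658/65.658)
    = 0.66273 × 0.10522 = 0.06973 m

S_c ≈ 0.0697 m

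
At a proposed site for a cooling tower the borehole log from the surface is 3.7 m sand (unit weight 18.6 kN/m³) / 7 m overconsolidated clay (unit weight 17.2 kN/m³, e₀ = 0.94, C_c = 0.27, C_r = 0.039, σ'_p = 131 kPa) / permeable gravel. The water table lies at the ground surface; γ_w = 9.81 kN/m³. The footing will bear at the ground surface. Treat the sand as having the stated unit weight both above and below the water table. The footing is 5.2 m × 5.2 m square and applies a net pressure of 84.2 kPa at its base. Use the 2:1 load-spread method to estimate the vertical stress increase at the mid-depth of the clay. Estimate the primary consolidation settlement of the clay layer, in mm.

S_c ≈ 13.8 mm

Mid-depth of clay below the ground surface: z = 3.7 + 7/2 = 7.2 m.
Total vertical stress at mid-clay: σ_v = 18.6×3.7 + 17.2×3.5 = 129.02 kPa.
Pore pressure: u = 9.81×(7.2 − 0) = 70.632 kPa.
Initial effective stress: σ'_0 = σ_v − u = 129.02 − 70.632 = 58.388 kPa.
Stress increase at mid-clay by the 2:1 spreading method:
Δσ = qBL/((B+z)(L+z)) = 84.2×5.2×5.2/((5.2+7.2)(5.2+7.2)) = 14.807 kPa
Final effective stress: σ'_f = 58.388 + 14.807 = 73.195 kPa.
σ'_f = 73.195 ≤ σ'_p = 131 kPa, so the clay remains overconsolidated and only the recompression index applies:
S_c = C_r·H/(1+e₀)·log₁₀(σ'_f/σ'_0) = 0.039×7/1.94×log₁₀(73.195/58.388)
    = 0.14072 × 0.098158 = 0.01381 m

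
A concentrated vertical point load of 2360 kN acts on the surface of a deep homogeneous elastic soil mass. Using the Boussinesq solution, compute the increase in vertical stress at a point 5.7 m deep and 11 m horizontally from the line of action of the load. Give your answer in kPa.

Δσ_z ≈ 0.715 kPa

Boussinesq vertical stress below a point load on an elastic half-space:
Δσ_z = 3P/(2πz²) · [1 + (r/z)²]^(−5/2)
r/z = 11/5.7 = 1.9298; [1+(r/z)²]^(−5/2) = 0.020615.
Δσ_z = 3×2360/(2π×5.7²) × 0.020615 = 34.682 × 0.020615 = 0.715 kPa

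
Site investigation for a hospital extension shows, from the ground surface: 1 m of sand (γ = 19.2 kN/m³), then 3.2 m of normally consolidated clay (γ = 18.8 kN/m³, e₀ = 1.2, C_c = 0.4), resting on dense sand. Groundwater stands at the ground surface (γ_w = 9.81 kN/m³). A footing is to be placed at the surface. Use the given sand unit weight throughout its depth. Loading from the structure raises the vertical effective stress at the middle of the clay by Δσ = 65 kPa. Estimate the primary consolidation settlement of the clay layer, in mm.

S_c ≈ 333 mm

Mid-depth of clay below the ground surface: z = 1 + 3.2/2 = 2.6 m.
Total vertical stress at mid-clay: σ_v = 19.2×1 + 18.8×1.6 = 49.28 kPa.
Pore pressure: u = 9.81×(2.6 − 0) = 25.506 kPa.
Initial effective stress: σ'_0 = σ_v − u = 49.28 − 25.506 = 23.774 kPa.
Final effective stress: σ'_f = σ'_0 + Δσ = 23.774 + 65 = 88.774 kPa.
Normally consolidated clay, so the full stress increment lies on the virgin compression line:
S_c = C_c·H/(1+e₀)·log₁₀(σ'_f/σ'_0) = 0.4×3.2/(1+1.2)×log₁₀(88.774/23.774)
    = 0.58182 × 0.57218 = 0.3329 m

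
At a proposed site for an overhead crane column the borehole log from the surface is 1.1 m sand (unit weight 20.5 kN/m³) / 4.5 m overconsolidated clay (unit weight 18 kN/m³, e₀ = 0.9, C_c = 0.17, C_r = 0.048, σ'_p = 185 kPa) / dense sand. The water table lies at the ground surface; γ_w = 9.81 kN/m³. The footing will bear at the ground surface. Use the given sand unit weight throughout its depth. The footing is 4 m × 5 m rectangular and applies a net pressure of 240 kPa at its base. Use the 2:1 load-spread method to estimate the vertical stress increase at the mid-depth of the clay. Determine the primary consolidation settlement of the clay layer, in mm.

S_c ≈ 63.1 mm

Mid-depth of clay below the ground surface: z = 1.1 + 4.5/2 = 3.35 m.
Total vertical stress at mid-clay: σ_v = 20.5×1.1 + 18×2.25 = 63.05 kPa.
Pore pressure: u = 9.81×(3.35 − 0) = 32.864 kPa.
Initial effective stress: σ'_0 = σ_v − u = 63.05 − 32.864 = 30.186 kPa.
Stress increase at mid-clay by the 2:1 spreading method:
Δσ = qBL/((B+z)(L+z)) = 240×4×5/((4+3.35)(5+3.35)) = 78.211 kPa
Final effective stress: σ'_f = 30.186 + 78.211 = 108.4 kPa.
σ'_f = 108.4 ≤ σ'_p = 185 kPa, so the clay remains overconsolidated and only the recompression index applies:
S_c = C_r·H/(1+e₀)·log₁₀(σ'_f/σ'_0) = 0.048×4.5/1.9×log₁₀(108.4/30.186)
    = 0.11368 × 0.55522 = 0.06312 m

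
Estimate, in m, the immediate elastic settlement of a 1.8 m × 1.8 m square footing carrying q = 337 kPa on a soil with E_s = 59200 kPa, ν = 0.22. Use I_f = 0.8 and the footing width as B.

Immediate (elastic) settlement: S_e = q·B·(1−ν²)/E_s · I_f.
S_e = 337 × 1.8 × (1 − 0.22²) / 59200 × 0.8
    = 337 × 1.8 × 0.9516 / 59200 × 0.8
    = 0.007801 m

S_e ≈ 0.0078 m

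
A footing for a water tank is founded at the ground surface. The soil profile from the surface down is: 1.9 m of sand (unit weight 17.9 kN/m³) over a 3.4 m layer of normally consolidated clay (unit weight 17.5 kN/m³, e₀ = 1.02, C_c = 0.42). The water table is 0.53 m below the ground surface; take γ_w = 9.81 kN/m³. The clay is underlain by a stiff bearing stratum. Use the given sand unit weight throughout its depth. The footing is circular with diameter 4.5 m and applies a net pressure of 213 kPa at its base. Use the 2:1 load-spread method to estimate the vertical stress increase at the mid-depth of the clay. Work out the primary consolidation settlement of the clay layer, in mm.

S_c ≈ 333 mm

Mid-depth of clay below the ground surface: z = 1.9 + 3.4/2 = 3.6 m.
Total vertical stress at mid-clay: σ_v = 17.9×1.9 + 17.5×1.7 = 63.76 kPa.
Pore pressure: u = 9.81×(3.6 − 0.53) = 30.117 kPa.
Initial effective stress: σ'_0 = σ_v − u = 63.76 − 30.117 = 33.643 kPa.
Stress increase at mid-clay by the 2:1 spreading method:
Δσ ≈ qD²/(D+z)² = 213×4.5²/(4.5+3.6)² = 65.741 kPa
Final effective stress: σ'_f = σ'_0 + Δσ = 33.643 + 65.741 = 99.384 kPa.
Normally consolidated clay, so the full stress increment lies on the virgin compression line:
S_c = C_c·H/(1+e₀)·log₁₀(σ'_f/σ'_0) = 0.42×3.4/(1+1.02)×log₁₀(99.384/33.643)
    = 0.70693 × 0.47042 = 0.3326 m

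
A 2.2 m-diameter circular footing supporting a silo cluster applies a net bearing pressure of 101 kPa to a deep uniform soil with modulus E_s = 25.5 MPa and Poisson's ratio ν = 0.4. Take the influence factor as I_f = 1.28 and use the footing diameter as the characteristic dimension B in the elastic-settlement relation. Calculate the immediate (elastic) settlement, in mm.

Immediate (elastic) settlement: S_e = q·B·(1−ν²)/E_s · I_f.
E_s = 25.5 MPa = 25500 kPa.
S_e = 101 × 2.2 × (1 − 0.4²) / 25500 × 1.28
    = 101 × 2.2 × 0.84 / 25500 × 1.28
    = 0.009369 m = 9.369 mm

S_e ≈ 9.37 mm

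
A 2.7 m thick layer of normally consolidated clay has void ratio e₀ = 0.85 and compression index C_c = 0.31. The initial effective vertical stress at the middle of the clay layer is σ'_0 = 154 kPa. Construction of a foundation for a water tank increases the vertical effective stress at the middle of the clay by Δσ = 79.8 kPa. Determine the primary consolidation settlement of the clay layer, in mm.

Final effective stress: σ'_f = σ'_0 + Δσ = 154 + 79.8 = 233.8 kPa.
Normally consolidated clay, so the full stress increment lies on the virgin compression line:
S_c = C_c·H/(1+e₀)·log₁₀(σ'_f/σ'_0) = 0.31×2.7/(1+0.85)×log₁₀(233.8/154)
    = 0.45243 × 0.18132 = 0.08203 m

S_c ≈ 82 mm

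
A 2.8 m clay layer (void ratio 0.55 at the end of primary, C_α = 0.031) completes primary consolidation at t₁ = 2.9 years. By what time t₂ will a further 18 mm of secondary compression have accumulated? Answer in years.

t₂ ≈ 6.08 years

S_s = C_α·H/(1+e_p)·log₁₀(t₂/t₁) ⇒ log₁₀(t₂/t₁) = S_s·(1+e_p)/(C_α·H).
log₁₀(t₂/t₁) = 0.018 × (1+0.55) / (0.031×2.8) = 0.3214
t₂ = t₁ × 10^0.3214 = 2.9 × 2.096 = 6.079 years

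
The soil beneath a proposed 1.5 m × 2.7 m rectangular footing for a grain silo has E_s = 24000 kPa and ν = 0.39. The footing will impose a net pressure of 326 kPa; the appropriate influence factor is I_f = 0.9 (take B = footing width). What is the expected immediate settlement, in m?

Immediate (elastic) settlement: S_e = q·B·(1−ν²)/E_s · I_f.
S_e = 326 × 1.5 × (1 − 0.39²) / 24000 × 0.9
    = 326 × 1.5 × 0.8479 / 24000 × 0.9
    = 0.01555 m

S_e ≈ 0.0155 m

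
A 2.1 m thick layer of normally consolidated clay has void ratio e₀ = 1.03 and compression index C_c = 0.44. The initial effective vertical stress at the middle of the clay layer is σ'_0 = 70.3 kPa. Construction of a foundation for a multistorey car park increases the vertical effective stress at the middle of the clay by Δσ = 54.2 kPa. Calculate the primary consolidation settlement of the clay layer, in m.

Final effective stress: σ'_f = σ'_0 + Δσ = 70.3 + 54.2 = 124.5 kPa.
Normally consolidated clay, so the full stress increment lies on the virgin compression line:
S_c = C_c·H/(1+e₀)·log₁₀(σ'_f/σ'_0) = 0.44×2.1/(1+1.03)×log₁₀(124.5/70.3)
    = 0.45517 × 0.24821 = 0.113 m

S_c ≈ 0.113 m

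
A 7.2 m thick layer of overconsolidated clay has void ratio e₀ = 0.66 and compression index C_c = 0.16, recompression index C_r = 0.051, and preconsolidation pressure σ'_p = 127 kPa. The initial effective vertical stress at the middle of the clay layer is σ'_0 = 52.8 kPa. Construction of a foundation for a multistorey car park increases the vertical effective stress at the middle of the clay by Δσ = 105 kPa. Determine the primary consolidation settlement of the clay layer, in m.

Final effective stress: σ'_f = 52.8 + 105 = 157.8 kPa.
σ'_f = 157.8 > σ'_p = 127 kPa, so the stress path crosses the preconsolidation pressure — recompression up to σ'_p, then virgin compression beyond:
S_c = H/(1+e₀)·[C_r·log₁₀(σ'_p/σ'_0) + C_c·log₁₀(σ'_f/σ'_p)]
    = 7.2/1.66 × [0.051×log₁₀(127/52.8) + 0.16×log₁₀(157.8/127)]
    = 4.3373 × [0.01944 + 0.015089] = 0.1498 m

S_c ≈ 0.15 m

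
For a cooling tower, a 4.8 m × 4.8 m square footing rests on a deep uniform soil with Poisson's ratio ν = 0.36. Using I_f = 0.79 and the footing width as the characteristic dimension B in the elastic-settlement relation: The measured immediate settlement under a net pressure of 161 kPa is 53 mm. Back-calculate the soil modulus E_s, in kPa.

S_e = q·B·(1−ν²)/E_s · I_f  ⇒  E_s = q·B·(1−ν²)·I_f / S_e.
E_s = 161 × 4.8 × 0.8704 × 0.79 / 0.053 = 10030 kPa

E_s ≈ 10000 kPa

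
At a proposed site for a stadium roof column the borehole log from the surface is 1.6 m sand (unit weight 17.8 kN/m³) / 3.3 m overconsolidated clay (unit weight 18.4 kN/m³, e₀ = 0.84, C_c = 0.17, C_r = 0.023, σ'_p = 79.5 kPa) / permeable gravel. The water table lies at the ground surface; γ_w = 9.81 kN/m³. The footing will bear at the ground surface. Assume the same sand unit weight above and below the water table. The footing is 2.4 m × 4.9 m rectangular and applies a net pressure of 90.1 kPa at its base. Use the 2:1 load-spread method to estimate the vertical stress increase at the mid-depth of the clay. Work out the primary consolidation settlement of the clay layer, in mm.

S_c ≈ 11.1 mm

Mid-depth of clay below the ground surface: z = 1.6 + 3.3/2 = 3.25 m.
Total vertical stress at mid-clay: σ_v = 17.8×1.6 + 18.4×1.65 = 58.84 kPa.
Pore pressure: u = 9.81×(3.25 − 0) = 31.883 kPa.
Initial effective stress: σ'_0 = σ_v − u = 58.84 − 31.883 = 26.957 kPa.
Stress increase at mid-clay by the 2:1 spreading method:
Δσ = qBL/((B+z)(L+z)) = 90.1×2.4×4.9/((2.4+3.25)(4.9+3.25)) = 23.011 kPa
Final effective stress: σ'_f = 26.957 + 23.011 = 49.968 kPa.
σ'_f = 49.968 ≤ σ'_p = 79.5 kPa, so the clay remains overconsolidated and only the recompression index applies:
S_c = C_r·H/(1+e₀)·log₁₀(σ'_f/σ'_0) = 0.023×3.3/1.84×log₁₀(49.968/26.957)
    = 0.041251 × 0.26802 = 0.01106 m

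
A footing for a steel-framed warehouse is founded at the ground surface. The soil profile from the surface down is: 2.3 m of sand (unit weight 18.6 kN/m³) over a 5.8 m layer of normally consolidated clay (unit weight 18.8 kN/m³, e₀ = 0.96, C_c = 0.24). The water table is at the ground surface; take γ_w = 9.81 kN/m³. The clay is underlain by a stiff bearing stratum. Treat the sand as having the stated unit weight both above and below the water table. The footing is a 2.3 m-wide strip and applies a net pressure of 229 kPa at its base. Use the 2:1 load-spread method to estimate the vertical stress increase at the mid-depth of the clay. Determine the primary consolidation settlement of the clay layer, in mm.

Mid-depth of clay below the ground surface: z = 2.3 + 5.8/2 = 5.2 m.
Total vertical stress at mid-clay: σ_v = 18.6×2.3 + 18.8×2.9 = 97.3 kPa.
Pore pressure: u = 9.81×(5.2 − 0) = 51.012 kPa.
Initial effective stress: σ'_0 = σ_v − u = 97.3 − 51.012 = 46.288 kPa.
Stress increase at mid-clay by the 2:1 spreading method:
Δσ = qB/(B+z) = 229×2.3/(2.3+5.2) = 70.227 kPa
Final effective stress: σ'_f = σ'_0 + Δσ = 46.288 + 70.227 = 116.52 kPa.
Normally consolidated clay, so the full stress increment lies on the virgin compression line:
S_c = C_c·H/(1+e₀)·log₁₀(σ'_f/σ'_0) = 0.24×5.8/(1+0.96)×log₁₀(116.52/46.288)
    = 0.7102 × 0.40093 = 0.2847 m

S_c ≈ 285 mm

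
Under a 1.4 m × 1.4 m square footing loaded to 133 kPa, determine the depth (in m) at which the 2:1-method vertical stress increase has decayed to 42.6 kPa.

z ≈ 1.07 m

2:1 spreading — at depth z the loaded area has grown by z in each plan dimension:
qB²/(B+z)² = Δσ_z ⇒ z = B(√(q/Δσ_z) − 1) = 1.4×(√(133/42.6) − 1) = 1.074 m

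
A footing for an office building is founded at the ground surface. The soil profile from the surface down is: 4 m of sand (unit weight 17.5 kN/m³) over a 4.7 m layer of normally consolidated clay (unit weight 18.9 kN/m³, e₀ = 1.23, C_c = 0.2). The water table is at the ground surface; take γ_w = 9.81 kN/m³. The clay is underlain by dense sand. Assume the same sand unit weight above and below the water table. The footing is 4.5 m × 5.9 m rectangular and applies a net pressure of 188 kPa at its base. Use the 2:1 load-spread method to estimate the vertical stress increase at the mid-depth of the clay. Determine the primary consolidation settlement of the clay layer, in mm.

Mid-depth of clay below the ground surface: z = 4 + 4.7/2 = 6.35 m.
Total vertical stress at mid-clay: σ_v = 17.5×4 + 18.9×2.35 = 114.41 kPa.
Pore pressure: u = 9.81×(6.35 − 0) = 62.294 kPa.
Initial effective stress: σ'_0 = σ_v − u = 114.41 − 62.294 = 52.116 kPa.
Stress increase at mid-clay by the 2:1 spreading method:
Δσ = qBL/((B+z)(L+z)) = 188×4.5×5.9/((4.5+6.35)(5.9+6.35)) = 37.554 kPa
Final effective stress: σ'_f = σ'_0 + Δσ = 52.116 + 37.554 = 89.67 kPa.
Normally consolidated clay, so the full stress increment lies on the virgin compression line:
S_c = C_c·H/(1+e₀)·log₁₀(σ'_f/σ'_0) = 0.2×4.7/(1+1.23)×log₁₀(89.67/52.116)
    = 0.42152 × 0.23568 = 0.09934 m

S_c ≈ 99.3 mm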